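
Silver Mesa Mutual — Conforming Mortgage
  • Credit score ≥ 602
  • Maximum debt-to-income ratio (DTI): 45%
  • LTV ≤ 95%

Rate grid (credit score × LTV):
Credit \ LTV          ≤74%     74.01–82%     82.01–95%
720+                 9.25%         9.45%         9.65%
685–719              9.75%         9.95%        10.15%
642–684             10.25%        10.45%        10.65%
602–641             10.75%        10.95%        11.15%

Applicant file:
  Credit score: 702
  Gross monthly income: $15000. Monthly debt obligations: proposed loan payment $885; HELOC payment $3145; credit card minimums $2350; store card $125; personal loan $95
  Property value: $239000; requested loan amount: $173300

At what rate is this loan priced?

9.75%

Credit score 702 ≥ 602; Total monthly debts = (885 + 3,145 + 2,350 + 125 + 95) = 6,600. Debt-to-income = 6,600/15,000 = 44% — meets 45% limit
Loan-to-value = 173,300/239,000 = 72.5% — pass (95% max)
Credit 702 → row 685–719; LTV 72.5% → column ≤74%. Grid cell → 9.75%.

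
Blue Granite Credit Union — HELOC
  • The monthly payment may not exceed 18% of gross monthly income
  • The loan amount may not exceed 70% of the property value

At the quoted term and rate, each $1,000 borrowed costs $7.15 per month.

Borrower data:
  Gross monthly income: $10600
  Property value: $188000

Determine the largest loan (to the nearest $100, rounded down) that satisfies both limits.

$131,600

Payment cap: 18% × $10,600 = $1,908/month.
At $7.15 per $1,000, that supports 1,908/7.15 × 1,000 ≈ $266,853 → $266,800.
LTV cap: 70% × $188,000 = $131,600 → $131,600.
Binding constraint: loan-to-value.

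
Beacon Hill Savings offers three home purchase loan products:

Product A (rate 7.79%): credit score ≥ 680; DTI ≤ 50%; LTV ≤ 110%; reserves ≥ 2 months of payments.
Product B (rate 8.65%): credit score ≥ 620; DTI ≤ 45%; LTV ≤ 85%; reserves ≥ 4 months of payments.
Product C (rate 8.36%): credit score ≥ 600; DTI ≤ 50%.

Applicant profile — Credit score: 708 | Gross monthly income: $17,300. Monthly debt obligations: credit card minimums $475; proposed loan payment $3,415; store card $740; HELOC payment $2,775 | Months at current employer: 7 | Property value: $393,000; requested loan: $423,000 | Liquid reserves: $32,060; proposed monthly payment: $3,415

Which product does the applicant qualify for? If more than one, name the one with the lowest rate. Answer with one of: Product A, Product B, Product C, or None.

Product A

Total debts = (475 + 3,415 + 740 + 2,775) = 7,405; DTI = 7,405/17,300 = 42.8%.
LTV = 423,000/393,000 = 107.6%.
Reserves = 32,060/3,415 = 9.4 months.
Product A: score 708 ≥ 680; DTI 42.8% ≤ 50%; LTV 107.6% ≤ 110%; reserves 9.4 ≥ 2 mo → qualifies.
Product B: score 708 ≥ 620; DTI 42.8% ≤ 45%; LTV 107.6% > 85%; reserves 9.4 ≥ 4 mo → does not qualify.
Product C: score 708 ≥ 600; DTI 42.8% ≤ 50% → qualifies.
Qualifying: Product A, Product C. Lowest rate is 7.79% → Product A.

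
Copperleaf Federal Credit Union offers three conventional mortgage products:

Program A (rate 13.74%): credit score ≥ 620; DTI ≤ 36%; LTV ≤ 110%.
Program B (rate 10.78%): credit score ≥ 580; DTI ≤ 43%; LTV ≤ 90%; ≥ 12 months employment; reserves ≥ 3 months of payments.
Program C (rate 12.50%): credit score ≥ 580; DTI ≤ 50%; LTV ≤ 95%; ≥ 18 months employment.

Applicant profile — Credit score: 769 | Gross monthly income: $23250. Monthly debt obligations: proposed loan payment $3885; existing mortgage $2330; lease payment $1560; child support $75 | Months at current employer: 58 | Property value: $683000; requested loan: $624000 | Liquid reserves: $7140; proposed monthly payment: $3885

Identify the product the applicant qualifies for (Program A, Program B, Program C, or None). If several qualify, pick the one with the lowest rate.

Total debts = (3,885 + 2,330 + 1,560 + 75) = 7,850; DTI = 7,850/23,250 = 33.8%.
LTV = 624,000/683,000 = 91.4%.
Reserves = 7,140/3,885 = 1.8 months.
Program A: score 769 ≥ 620; DTI 33.8% ≤ 36%; LTV 91.4% ≤ 110% → qualifies.
Program B: score 769 ≥ 580; DTI 33.8% ≤ 43%; LTV 91.4% > 90%; employment 58 ≥ 12 mo; reserves 1.8 < 3 mo → does not qualify.
Program C: score 769 ≥ 580; DTI 33.8% ≤ 50%; LTV 91.4% ≤ 95%; employment 58 ≥ 18 mo → qualifies.
Qualifying: Program A, Program C. Lowest rate is 12.50% → Program C.

Program C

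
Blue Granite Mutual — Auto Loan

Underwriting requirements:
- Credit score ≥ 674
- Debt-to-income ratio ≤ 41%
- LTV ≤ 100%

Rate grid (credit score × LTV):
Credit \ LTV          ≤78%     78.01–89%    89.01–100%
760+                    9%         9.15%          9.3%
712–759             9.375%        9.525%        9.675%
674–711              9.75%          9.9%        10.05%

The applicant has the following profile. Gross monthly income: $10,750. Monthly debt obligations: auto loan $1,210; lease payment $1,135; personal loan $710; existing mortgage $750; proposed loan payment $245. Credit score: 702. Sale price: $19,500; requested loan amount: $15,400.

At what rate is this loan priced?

9.9%

Credit score 702 ≥ 674; Total monthly debts = (1,210 + 1,135 + 710 + 750 + 245) = 4,050. DTI = 4,050/10,750 = 37.7% ≤ 41%
LTV: 15,400 ÷ 19,500 = 79%, within 100% cap
Row: 702 falls in 674–711. Column: 79% falls in 78.01–89%. Rate = 9.9%.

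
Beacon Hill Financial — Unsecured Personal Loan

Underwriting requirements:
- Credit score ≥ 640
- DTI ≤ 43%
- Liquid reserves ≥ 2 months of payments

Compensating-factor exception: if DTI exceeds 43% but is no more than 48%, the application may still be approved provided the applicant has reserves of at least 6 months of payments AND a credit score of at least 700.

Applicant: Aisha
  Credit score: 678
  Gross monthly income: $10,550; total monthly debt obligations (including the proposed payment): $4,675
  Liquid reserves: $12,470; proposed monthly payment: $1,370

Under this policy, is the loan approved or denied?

Credit score 678 ≥ 640 (meets base)
DTI = 4,675/10,550 = 44.3% > 43% — standard DTI limit exceeded.
Reserves: 12,470 ÷ 1,370 = 9.1 months (meets 2-month minimum)
DTI 44.3% is within the 43%–48% exception band; checking compensating factors.
Reserves 9.1 ≥ 6 months; credit score 678 < 700.
Override conditions not both satisfied; exception does not apply.

Denied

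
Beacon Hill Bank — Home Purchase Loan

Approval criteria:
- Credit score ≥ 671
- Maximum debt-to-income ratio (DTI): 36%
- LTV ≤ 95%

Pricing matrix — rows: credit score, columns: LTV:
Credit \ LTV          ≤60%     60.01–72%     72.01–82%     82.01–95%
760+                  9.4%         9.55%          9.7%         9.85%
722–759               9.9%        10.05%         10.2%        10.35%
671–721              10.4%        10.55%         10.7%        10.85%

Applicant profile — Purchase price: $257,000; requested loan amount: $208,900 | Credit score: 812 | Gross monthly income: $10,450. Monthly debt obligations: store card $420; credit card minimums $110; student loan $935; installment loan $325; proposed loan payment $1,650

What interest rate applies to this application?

Credit score 812 ≥ 671; Total monthly debts = (420 + 110 + 935 + 325 + 1,650) = 3,440. DTI: 3,440 ÷ 10,450 = 32.9%, within the 36% cap
Loan-to-value = 208,900/257,000 = 81.3% — pass (95% max)
Credit 812 → row 760+; LTV 81.3% → column 72.01–82%. Grid cell → 9.7%.

9.7%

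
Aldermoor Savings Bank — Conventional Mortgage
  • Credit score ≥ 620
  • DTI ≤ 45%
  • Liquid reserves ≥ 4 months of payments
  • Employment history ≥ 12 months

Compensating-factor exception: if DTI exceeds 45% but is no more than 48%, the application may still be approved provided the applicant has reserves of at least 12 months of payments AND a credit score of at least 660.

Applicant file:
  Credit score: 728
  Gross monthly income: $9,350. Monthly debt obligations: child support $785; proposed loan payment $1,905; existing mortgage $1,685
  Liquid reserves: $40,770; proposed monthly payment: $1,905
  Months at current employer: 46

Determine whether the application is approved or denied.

Approved

Credit score 728 ≥ 620 (meets base)
Total debts = (785 + 1,905 + 1,685) = 4,375. DTI: 4,375 ÷ 9,350 = 46.8%, over the 45% base limit.
Reserves: 40,770 ÷ 1,905 = 21.4 months (meets 4-month minimum)
Employment 46 ≥ 12 months
46.8% falls in the override range (45%–48%), so the compensating-factor test applies.
Reserves 21.4 ≥ 12 months; credit score 728 ≥ 660.
Both override conditions satisfied; DTI exception granted.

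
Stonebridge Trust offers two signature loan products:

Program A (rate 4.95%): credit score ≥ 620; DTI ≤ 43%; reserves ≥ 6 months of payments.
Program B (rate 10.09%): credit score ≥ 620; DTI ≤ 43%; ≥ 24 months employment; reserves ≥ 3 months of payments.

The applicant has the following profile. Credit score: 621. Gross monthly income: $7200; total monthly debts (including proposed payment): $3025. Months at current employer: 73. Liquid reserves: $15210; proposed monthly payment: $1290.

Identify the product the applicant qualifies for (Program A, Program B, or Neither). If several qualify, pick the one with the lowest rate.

Program A

DTI = 3,025/7,200 = 42%.
Reserves = 15,210/1,290 = 11.8 months.
Program A: score 621 ≥ 620; DTI 42% ≤ 43%; reserves 11.8 ≥ 6 mo → qualifies.
Program B: score 621 ≥ 620; DTI 42% ≤ 43%; employment 73 ≥ 24 mo; reserves 11.8 ≥ 3 mo → qualifies.
Qualifying: Program A, Program B. Lowest rate is 4.95% → Program A.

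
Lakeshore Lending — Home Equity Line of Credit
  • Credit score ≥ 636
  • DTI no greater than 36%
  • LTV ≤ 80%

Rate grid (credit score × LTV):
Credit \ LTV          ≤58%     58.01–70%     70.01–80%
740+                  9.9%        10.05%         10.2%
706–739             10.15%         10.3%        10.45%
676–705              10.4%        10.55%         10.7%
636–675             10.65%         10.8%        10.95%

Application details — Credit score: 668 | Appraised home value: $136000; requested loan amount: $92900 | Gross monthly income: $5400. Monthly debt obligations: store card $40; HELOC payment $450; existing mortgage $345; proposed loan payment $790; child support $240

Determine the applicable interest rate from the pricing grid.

Credit score 668 ≥ 636; Total monthly debts = (40 + 450 + 345 + 790 + 240) = 1,865. DTI = 1,865/5,400 = 34.5% ≤ 36%
LTV = 92,900/136,000 = 68.3% ≤ 80%
Score 668 is in the 636–675 band; LTV 68.3% is in the 58.01–70% band → 10.8%.

10.8%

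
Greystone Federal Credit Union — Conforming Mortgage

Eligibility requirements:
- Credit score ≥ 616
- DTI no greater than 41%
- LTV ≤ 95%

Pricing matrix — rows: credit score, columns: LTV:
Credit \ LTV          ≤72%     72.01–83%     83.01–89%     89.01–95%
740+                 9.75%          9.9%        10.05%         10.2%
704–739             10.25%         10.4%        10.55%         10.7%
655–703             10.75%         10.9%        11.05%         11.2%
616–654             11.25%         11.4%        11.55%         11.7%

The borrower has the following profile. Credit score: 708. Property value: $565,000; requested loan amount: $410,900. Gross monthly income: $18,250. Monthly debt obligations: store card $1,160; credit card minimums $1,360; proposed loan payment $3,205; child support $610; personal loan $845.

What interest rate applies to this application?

10.4%

Credit score 708 ≥ 616; Total monthly debts = (1,160 + 1,360 + 3,205 + 610 + 845) = 7,180. Debt-to-income = 7,180/18,250 = 39.3% — meets 41% limit
Loan-to-value = 410,900/565,000 = 72.7% — pass (95% max)
Score 708 is in the 704–739 band; LTV 72.7% is in the 72.01–83% band → 10.4%.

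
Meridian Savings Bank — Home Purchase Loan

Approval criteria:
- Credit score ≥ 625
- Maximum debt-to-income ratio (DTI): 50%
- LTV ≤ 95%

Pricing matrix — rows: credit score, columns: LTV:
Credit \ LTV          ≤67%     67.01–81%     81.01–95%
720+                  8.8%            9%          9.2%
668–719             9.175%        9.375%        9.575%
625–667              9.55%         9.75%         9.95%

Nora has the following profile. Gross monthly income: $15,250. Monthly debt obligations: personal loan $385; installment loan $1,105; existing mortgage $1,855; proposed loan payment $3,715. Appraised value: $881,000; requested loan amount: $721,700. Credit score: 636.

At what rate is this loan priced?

9.95%

Credit score 636 ≥ 625; Total monthly debts = (385 + 1,105 + 1,855 + 3,715) = 7,060. Debt-to-income = 7,060/15,250 = 46.3% — meets 50% limit
Loan-to-value = 721,700/881,000 = 81.9% — pass (95% max)
Row: 636 falls in 625–667. Column: 81.9% falls in 81.01–95%. Rate = 9.95%.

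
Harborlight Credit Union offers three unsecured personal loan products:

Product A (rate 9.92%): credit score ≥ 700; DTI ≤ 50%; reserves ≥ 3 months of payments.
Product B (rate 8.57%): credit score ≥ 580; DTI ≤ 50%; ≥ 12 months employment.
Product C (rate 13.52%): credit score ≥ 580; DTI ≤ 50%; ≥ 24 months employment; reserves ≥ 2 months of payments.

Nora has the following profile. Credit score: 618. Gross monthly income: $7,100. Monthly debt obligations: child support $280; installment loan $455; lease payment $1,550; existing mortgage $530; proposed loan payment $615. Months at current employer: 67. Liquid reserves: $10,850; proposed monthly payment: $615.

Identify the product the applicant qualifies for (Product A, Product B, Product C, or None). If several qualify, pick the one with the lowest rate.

Product B

Total debts = (280 + 455 + 1,550 + 530 + 615) = 3,430; DTI = 3,430/7,100 = 48.3%.
Reserves = 10,850/615 = 17.6 months.
Product A: score 618 < 700; DTI 48.3% ≤ 50%; reserves 17.6 ≥ 3 mo → does not qualify.
Product B: score 618 ≥ 580; DTI 48.3% ≤ 50%; employment 67 ≥ 12 mo → qualifies.
Product C: score 618 ≥ 580; DTI 48.3% ≤ 50%; employment 67 ≥ 24 mo; reserves 17.6 ≥ 2 mo → qualifies.
Qualifying: Product B, Product C. Lowest rate is 8.57% → Product B.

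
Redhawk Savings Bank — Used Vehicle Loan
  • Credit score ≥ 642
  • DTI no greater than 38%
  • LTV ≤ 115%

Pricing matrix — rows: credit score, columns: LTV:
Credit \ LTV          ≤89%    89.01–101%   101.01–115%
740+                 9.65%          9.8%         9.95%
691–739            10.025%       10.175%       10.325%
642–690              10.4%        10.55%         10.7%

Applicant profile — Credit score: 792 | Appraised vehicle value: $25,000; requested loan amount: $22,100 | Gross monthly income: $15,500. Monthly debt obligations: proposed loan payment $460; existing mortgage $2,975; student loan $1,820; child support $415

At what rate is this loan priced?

Credit score 792 ≥ 642; Total monthly debts = (460 + 2,975 + 1,820 + 415) = 5,670. DTI: 5,670 ÷ 15,500 = 36.6%, within the 38% cap
Loan-to-value = 22,100/25,000 = 88.4% — pass (115% max)
Row: 792 falls in 740+. Column: 88.4% falls in ≤89%. Rate = 9.65%.

9.65%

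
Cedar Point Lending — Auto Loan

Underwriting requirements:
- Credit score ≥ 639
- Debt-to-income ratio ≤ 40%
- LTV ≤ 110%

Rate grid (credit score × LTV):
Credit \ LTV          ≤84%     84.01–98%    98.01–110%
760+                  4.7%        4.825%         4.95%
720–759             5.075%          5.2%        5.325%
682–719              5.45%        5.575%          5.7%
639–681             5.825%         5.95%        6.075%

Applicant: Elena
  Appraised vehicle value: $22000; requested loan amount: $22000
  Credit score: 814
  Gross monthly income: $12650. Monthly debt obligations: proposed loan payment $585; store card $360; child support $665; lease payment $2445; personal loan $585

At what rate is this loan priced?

Credit score 814 ≥ 639; Total monthly debts = (585 + 360 + 665 + 2,445 + 585) = 4,640. DTI: 4,640 ÷ 12,650 = 36.7%, within the 40% cap
Loan-to-value = 22,000/22,000 = 100% — pass (110% max)
Row: 814 falls in 760+. Column: 100% falls in 98.01–110%. Rate = 4.95%.

4.95%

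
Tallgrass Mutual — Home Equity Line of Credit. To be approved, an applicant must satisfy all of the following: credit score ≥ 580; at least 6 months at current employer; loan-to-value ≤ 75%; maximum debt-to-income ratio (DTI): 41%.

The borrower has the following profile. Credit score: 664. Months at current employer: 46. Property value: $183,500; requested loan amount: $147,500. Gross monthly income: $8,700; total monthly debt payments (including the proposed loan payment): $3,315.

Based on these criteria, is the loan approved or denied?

Denied

Credit score 664 ≥ 580 (meets)
Employment 46 ≥ 6 months
LTV: 147,500 ÷ 183,500 = 80.4%, exceeds 75% cap
DTI = 3,315/8,700 = 38.1% ≤ 41%
Fails on LTV.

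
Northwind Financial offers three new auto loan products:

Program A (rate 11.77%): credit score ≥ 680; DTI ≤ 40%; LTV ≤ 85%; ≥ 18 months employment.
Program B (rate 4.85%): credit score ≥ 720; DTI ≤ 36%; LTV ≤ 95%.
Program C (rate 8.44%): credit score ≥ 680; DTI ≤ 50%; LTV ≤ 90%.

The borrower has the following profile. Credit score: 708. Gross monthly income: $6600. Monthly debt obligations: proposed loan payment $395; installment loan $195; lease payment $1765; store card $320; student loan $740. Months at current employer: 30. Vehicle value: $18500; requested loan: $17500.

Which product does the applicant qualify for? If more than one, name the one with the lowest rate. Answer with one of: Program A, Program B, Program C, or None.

None

Total debts = (395 + 195 + 1,765 + 320 + 740) = 3,415; DTI = 3,415/6,600 = 51.7%.
LTV = 17,500/18,500 = 94.6%.
Program A: score 708 ≥ 680; DTI 51.7% > 40%; LTV 94.6% > 85%; employment 30 ≥ 18 mo → does not qualify.
Program B: score 708 < 720; DTI 51.7% > 36%; LTV 94.6% ≤ 95% → does not qualify.
Program C: score 708 ≥ 680; DTI 51.7% > 50%; LTV 94.6% > 90% → does not qualify.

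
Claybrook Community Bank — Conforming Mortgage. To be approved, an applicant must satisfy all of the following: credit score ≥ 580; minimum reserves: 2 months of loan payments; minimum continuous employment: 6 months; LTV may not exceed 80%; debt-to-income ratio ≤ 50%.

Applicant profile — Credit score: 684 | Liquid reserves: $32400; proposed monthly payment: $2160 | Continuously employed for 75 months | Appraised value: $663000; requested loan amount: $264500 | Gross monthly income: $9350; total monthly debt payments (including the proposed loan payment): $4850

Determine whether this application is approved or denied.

Credit score 684 ≥ 580 (meets)
Reserves = 32,400/2,160 = 15.0 months ≥ 2
Employment 75 ≥ 6 months
LTV: 264,500 ÷ 663,000 = 39.9%, within 80% cap
Debt-to-income = 4,850/9,350 = 51.9% — over 50% limit
Fails on DTI.

Denied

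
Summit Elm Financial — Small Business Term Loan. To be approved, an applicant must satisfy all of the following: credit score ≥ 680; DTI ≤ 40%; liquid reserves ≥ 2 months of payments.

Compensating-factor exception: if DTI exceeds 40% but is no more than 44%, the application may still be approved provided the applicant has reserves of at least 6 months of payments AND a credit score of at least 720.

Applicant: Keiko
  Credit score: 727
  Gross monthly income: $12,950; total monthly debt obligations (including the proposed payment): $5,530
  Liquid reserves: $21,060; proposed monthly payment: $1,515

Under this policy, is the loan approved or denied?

Credit score 727 ≥ 680 (meets base)
DTI: 5,530 ÷ 12,950 = 42.7%, over the 40% base limit.
Reserves: 21,060 ÷ 1,515 = 13.9 months (meets 2-month minimum)
42.7% falls in the override range (40%–44%), so the compensating-factor test applies.
Reserves 13.9 ≥ 6 months; credit score 727 ≥ 720.
Both compensating conditions met → exception applies.

Approved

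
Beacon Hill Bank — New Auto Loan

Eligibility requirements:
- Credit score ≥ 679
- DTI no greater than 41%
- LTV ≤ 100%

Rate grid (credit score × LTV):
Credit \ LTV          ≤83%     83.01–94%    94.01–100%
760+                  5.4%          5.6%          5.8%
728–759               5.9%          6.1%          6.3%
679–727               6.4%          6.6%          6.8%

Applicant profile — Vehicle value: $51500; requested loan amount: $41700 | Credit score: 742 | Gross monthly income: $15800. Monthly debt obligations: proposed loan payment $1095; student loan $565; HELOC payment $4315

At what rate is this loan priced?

5.9%

Credit score 742 ≥ 679; Total monthly debts = (1,095 + 565 + 4,315) = 5,975. Debt-to-income = 5,975/15,800 = 37.8% — meets 41% limit
LTV: 41,700 ÷ 51,500 = 81%, within 100% cap
Credit 742 → row 728–759; LTV 81% → column ≤83%. Grid cell → 5.9%.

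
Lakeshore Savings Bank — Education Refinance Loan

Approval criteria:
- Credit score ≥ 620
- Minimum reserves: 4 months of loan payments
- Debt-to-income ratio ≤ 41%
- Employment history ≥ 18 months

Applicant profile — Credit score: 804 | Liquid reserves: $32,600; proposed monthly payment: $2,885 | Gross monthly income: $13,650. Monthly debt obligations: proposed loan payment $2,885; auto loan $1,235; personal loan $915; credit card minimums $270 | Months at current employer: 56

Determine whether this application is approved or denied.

Approved

Credit score 804 ≥ 620 (meets)
Reserves = 32,600/2,885 = 11.3 months ≥ 4
Total monthly debts = (2,885 + 1,235 + 915 + 270) = 5,305. DTI: 5,305 ÷ 13,650 = 38.9%, within the 41% cap
Employment 56 ≥ 18 months
All criteria satisfied.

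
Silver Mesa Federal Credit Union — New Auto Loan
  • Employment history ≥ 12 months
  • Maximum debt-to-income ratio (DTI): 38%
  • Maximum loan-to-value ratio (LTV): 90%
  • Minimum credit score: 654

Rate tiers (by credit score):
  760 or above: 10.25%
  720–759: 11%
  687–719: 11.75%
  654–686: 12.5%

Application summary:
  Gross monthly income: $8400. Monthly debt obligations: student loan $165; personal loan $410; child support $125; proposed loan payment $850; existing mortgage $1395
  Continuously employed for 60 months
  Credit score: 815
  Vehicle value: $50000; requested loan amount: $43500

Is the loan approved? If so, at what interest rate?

Approved at 10.25%

Credit score 815 ≥ 654 (meets minimum)
Employment 60 ≥ 12 months
Total monthly debts = (165 + 410 + 125 + 850 + 1,395) = 2,945. DTI = 2,945/8,400 = 35.1% ≤ 38%
LTV: 43,500 ÷ 50,000 = 87%, within 90% cap
All requirements met. Score 815 falls in the 760 or above tier → 10.25%.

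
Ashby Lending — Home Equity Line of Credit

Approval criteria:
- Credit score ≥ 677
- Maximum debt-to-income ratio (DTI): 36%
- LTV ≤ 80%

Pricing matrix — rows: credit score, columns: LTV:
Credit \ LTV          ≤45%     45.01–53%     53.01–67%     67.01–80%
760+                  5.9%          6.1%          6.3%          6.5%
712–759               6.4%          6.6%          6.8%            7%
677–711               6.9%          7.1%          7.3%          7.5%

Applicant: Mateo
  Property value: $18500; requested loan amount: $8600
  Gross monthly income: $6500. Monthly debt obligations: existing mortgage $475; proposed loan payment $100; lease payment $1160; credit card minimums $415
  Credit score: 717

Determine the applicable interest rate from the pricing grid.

Credit score 717 ≥ 677; Total monthly debts = (475 + 100 + 1,160 + 415) = 2,150. DTI: 2,150 ÷ 6,500 = 33.1%, within the 36% cap
Loan-to-value = 8,600/18,500 = 46.5% — pass (80% max)
Score 717 is in the 712–759 band; LTV 46.5% is in the 45.01–53% band → 6.6%.

6.6%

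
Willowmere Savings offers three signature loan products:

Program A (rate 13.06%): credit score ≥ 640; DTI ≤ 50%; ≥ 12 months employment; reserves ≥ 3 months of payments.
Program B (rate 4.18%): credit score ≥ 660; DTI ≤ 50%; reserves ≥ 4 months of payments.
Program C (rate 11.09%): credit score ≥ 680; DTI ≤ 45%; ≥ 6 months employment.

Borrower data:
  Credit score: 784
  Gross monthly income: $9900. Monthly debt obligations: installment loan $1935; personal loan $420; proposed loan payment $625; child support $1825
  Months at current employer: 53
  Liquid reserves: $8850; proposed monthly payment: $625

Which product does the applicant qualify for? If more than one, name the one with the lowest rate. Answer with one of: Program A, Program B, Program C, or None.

Program B

Total debts = (1,935 + 420 + 625 + 1,825) = 4,805; DTI = 4,805/9,900 = 48.5%.
Reserves = 8,850/625 = 14.2 months.
Program A: score 784 ≥ 640; DTI 48.5% ≤ 50%; employment 53 ≥ 12 mo; reserves 14.2 ≥ 3 mo → qualifies.
Program B: score 784 ≥ 660; DTI 48.5% ≤ 50%; reserves 14.2 ≥ 4 mo → qualifies.
Program C: score 784 ≥ 680; DTI 48.5% > 45%; employment 53 ≥ 6 mo → does not qualify.
Qualifying: Program A, Program B. Lowest rate is 4.18% → Program B.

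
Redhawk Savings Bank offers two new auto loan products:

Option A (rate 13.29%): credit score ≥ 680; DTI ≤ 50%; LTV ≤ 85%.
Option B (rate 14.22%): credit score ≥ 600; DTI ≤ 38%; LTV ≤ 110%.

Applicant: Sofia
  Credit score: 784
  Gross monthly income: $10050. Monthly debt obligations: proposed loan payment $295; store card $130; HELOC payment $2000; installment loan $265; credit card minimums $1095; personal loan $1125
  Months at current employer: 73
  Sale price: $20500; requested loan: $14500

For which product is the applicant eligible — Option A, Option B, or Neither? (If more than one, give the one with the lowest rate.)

Option A

Total debts = (295 + 130 + 2,000 + 265 + 1,095 + 1,125) = 4,910; DTI = 4,910/10,050 = 48.9%.
LTV = 14,500/20,500 = 70.7%.
Option A: score 784 ≥ 680; DTI 48.9% ≤ 50%; LTV 70.7% ≤ 85% → qualifies.
Option B: score 784 ≥ 600; DTI 48.9% > 38%; LTV 70.7% ≤ 110% → does not qualify.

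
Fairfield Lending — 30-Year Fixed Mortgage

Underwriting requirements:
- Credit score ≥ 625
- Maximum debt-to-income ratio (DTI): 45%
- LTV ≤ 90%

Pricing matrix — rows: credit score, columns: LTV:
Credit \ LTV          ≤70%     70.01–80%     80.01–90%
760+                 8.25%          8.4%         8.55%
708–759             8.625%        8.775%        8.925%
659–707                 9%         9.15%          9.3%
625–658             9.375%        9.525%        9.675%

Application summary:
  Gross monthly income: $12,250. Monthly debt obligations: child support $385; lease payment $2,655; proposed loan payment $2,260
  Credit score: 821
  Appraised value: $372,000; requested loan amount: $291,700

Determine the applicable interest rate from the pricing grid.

8.4%

Credit score 821 ≥ 625; Total monthly debts = (385 + 2,655 + 2,260) = 5,300. DTI = 5,300/12,250 = 43.3% ≤ 45%
LTV: 291,700 ÷ 372,000 = 78.4%, within 90% cap
Credit 821 → row 760+; LTV 78.4% → column 70.01–80%. Grid cell → 8.4%.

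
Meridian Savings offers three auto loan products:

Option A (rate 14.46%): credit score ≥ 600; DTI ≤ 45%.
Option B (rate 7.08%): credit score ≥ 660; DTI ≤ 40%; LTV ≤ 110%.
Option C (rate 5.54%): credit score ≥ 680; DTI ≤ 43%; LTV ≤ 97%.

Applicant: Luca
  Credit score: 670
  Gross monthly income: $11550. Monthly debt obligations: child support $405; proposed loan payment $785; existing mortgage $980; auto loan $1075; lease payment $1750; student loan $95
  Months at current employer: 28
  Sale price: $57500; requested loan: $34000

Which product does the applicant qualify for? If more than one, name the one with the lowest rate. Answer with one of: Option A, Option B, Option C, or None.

Option A

Total debts = (405 + 785 + 980 + 1,075 + 1,750 + 95) = 5,090; DTI = 5,090/11,550 = 44.1%.
LTV = 34,000/57,500 = 59.1%.
Option A: score 670 ≥ 600; DTI 44.1% ≤ 45% → qualifies.
Option B: score 670 ≥ 660; DTI 44.1% > 40%; LTV 59.1% ≤ 110% → does not qualify.
Option C: score 670 < 680; DTI 44.1% > 43%; LTV 59.1% ≤ 97% → does not qualify.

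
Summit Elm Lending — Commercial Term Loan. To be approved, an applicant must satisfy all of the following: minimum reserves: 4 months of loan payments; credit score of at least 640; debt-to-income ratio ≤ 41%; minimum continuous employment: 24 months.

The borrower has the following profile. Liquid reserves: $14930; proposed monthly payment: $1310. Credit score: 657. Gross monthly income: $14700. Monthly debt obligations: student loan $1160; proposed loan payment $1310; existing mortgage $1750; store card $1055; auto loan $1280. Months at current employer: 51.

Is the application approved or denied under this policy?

Denied

Reserves = 14,930/1,310 = 11.4 months ≥ 4
Credit score 657 ≥ 640 (meets)
Total monthly debts = (1,160 + 1,310 + 1,750 + 1,055 + 1,280) = 6,555. DTI: 6,555 ÷ 14,700 = 44.6%, exceeds the 41% cap
Employment 51 ≥ 24 months
Fails on DTI.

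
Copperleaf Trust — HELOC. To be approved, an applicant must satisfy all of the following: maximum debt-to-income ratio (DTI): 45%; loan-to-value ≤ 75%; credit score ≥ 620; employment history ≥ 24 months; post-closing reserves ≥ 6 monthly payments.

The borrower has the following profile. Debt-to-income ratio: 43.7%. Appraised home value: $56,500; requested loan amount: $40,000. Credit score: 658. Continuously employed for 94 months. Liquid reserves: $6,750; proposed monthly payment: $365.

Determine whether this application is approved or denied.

Approved

DTI 43.7% is within the 45% limit
Loan-to-value = 40,000/56,500 = 70.8% — pass (75% max)
Credit score 658 ≥ 620 (meets)
Employment 94 ≥ 24 months
Reserves: 6,750 ÷ 365 = 18.5 months (meets 6-month minimum)
All criteria satisfied.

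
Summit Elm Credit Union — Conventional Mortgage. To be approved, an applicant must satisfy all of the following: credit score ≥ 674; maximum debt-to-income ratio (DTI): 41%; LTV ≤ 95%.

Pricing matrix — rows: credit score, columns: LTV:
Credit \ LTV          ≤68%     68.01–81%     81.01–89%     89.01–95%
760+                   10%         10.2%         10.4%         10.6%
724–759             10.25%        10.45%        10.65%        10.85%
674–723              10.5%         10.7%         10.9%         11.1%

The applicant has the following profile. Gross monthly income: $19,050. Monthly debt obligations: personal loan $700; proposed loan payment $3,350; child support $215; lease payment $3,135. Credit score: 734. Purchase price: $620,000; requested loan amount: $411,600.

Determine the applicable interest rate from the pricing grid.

10.25%

Credit score 734 ≥ 674; Total monthly debts = (700 + 3,350 + 215 + 3,135) = 7,400. Debt-to-income = 7,400/19,050 = 38.8% — meets 41% limit
LTV: 411,600 ÷ 620,000 = 66.4%, within 95% cap
Credit 734 → row 724–759; LTV 66.4% → column ≤68%. Grid cell → 10.25%.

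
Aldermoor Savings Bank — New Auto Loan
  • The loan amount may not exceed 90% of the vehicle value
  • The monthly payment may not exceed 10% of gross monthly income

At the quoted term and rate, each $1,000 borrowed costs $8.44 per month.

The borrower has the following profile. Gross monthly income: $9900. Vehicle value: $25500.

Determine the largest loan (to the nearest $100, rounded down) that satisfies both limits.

Payment cap: 10% × $9,900 = $990/month.
At $8.44 per $1,000, that supports 990/8.44 × 1,000 ≈ $117,298 → $117,200.
LTV cap: 90% × $25,500 = $22,950 → $22,900.
Binding constraint: loan-to-value.

$22,900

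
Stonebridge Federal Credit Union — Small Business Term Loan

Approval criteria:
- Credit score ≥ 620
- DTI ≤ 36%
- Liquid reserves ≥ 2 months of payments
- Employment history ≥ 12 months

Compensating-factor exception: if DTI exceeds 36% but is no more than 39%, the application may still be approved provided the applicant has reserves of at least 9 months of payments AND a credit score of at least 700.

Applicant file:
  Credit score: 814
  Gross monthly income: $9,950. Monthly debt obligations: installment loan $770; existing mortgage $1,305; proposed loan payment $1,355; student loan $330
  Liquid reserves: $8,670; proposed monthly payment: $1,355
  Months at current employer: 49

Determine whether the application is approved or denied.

Credit score 814 ≥ 620 (meets base)
Total debts = (770 + 1,305 + 1,355 + 330) = 3,760. DTI: 3,760 ÷ 9,950 = 37.8%, over the 36% base limit.
Reserves: 8,670 ÷ 1,355 = 6.4 months (meets 2-month minimum)
Employment 49 ≥ 12 months
DTI 37.8% is within the 36%–39% exception band; checking compensating factors.
Reserves 6.4 < 9 months; credit score 814 ≥ 700.
Override conditions not both satisfied; exception does not apply.

Denied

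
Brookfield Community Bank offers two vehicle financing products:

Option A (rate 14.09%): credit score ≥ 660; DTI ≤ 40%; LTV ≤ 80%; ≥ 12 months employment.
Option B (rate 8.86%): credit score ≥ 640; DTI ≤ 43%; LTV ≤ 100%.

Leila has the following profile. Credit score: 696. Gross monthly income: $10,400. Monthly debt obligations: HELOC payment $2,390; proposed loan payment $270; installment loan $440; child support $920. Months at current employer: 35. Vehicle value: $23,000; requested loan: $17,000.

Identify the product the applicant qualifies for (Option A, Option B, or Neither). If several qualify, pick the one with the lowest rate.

Total debts = (2,390 + 270 + 440 + 920) = 4,020; DTI = 4,020/10,400 = 38.7%.
LTV = 17,000/23,000 = 73.9%.
Option A: score 696 ≥ 660; DTI 38.7% ≤ 40%; LTV 73.9% ≤ 80%; employment 35 ≥ 12 mo → qualifies.
Option B: score 696 ≥ 640; DTI 38.7% ≤ 43%; LTV 73.9% ≤ 100% → qualifies.
Qualifying: Option A, Option B. Lowest rate is 8.86% → Option B.

Option B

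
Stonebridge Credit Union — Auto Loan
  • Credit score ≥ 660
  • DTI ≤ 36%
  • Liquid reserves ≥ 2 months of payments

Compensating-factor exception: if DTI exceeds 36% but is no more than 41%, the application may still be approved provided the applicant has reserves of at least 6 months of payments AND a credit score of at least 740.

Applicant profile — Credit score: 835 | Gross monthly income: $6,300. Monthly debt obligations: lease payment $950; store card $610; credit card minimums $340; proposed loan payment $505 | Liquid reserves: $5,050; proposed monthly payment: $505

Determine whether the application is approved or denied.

Credit score 835 ≥ 660 (meets base)
Total debts = (950 + 610 + 340 + 505) = 2,405. DTI = 2,405/6,300 = 38.2% > 36% — standard DTI limit exceeded.
Reserves = 5,050/505 = 10.0 months ≥ 2
DTI 38.2% is within the 36%–41% exception band; checking compensating factors.
Override check — reserves: 10.0 mo (ok); score: 835 (ok).
Both compensating conditions met → exception applies.

Approved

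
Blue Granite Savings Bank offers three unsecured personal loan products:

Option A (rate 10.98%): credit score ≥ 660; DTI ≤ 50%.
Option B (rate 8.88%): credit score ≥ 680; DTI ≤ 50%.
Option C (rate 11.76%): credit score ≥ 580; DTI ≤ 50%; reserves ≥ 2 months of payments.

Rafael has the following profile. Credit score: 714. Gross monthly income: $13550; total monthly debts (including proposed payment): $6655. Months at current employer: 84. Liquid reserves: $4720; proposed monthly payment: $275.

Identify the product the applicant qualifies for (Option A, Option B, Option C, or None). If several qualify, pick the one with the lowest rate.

Option B

DTI = 6,655/13,550 = 49.1%.
Reserves = 4,720/275 = 17.2 months.
Option A: score 714 ≥ 660; DTI 49.1% ≤ 50% → qualifies.
Option B: score 714 ≥ 680; DTI 49.1% ≤ 50% → qualifies.
Option C: score 714 ≥ 580; DTI 49.1% ≤ 50%; reserves 17.2 ≥ 2 mo → qualifies.
Qualifying: Option A, Option B, Option C. Lowest rate is 8.88% → Option B.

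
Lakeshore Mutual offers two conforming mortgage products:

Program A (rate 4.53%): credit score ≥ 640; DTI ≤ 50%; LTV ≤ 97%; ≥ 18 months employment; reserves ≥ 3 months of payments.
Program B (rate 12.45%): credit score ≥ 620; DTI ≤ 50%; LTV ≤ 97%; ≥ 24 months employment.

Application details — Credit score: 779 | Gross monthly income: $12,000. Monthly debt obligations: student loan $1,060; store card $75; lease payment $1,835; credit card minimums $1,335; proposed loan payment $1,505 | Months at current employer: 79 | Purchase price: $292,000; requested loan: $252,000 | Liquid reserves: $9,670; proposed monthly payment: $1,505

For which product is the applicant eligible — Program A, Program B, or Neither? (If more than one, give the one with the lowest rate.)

Program A

Total debts = (1,060 + 75 + 1,835 + 1,335 + 1,505) = 5,810; DTI = 5,810/12,000 = 48.4%.
LTV = 252,000/292,000 = 86.3%.
Reserves = 9,670/1,505 = 6.4 months.
Program A: score 779 ≥ 640; DTI 48.4% ≤ 50%; LTV 86.3% ≤ 97%; employment 79 ≥ 18 mo; reserves 6.4 ≥ 3 mo → qualifies.
Program B: score 779 ≥ 620; DTI 48.4% ≤ 50%; LTV 86.3% ≤ 97%; employment 79 ≥ 24 mo → qualifies.
Qualifying: Program A, Program B. Lowest rate is 4.53% → Program A.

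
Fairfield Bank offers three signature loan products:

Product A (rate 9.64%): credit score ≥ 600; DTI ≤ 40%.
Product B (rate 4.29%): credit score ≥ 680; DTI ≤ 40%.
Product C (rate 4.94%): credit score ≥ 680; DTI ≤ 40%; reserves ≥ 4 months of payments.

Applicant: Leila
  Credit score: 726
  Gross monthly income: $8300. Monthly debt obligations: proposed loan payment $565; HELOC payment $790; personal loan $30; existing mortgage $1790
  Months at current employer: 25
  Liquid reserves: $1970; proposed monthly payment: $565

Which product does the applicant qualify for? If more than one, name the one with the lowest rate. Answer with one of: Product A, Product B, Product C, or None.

Product B

Total debts = (565 + 790 + 30 + 1,790) = 3,175; DTI = 3,175/8,300 = 38.3%.
Reserves = 1,970/565 = 3.5 months.
Product A: score 726 ≥ 600; DTI 38.3% ≤ 40% → qualifies.
Product B: score 726 ≥ 680; DTI 38.3% ≤ 40% → qualifies.
Product C: score 726 ≥ 680; DTI 38.3% ≤ 40%; reserves 3.5 < 4 mo → does not qualify.
Qualifying: Product A, Product B. Lowest rate is 4.29% → Product B.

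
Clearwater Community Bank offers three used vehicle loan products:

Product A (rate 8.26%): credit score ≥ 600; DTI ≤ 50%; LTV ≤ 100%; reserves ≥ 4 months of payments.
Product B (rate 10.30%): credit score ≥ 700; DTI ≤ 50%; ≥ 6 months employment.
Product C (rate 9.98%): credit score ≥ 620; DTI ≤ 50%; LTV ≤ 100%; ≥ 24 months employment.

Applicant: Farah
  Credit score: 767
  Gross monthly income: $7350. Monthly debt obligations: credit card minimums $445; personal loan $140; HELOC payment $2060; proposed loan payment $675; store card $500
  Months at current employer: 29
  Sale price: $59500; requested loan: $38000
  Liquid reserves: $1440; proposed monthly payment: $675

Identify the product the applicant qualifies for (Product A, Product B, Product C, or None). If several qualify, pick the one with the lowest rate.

Total debts = (445 + 140 + 2,060 + 675 + 500) = 3,820; DTI = 3,820/7,350 = 52%.
LTV = 38,000/59,500 = 63.9%.
Reserves = 1,440/675 = 2.1 months.
Product A: score 767 ≥ 600; DTI 52% > 50%; LTV 63.9% ≤ 100%; reserves 2.1 < 4 mo → does not qualify.
Product B: score 767 ≥ 700; DTI 52% > 50%; employment 29 ≥ 6 mo → does not qualify.
Product C: score 767 ≥ 620; DTI 52% > 50%; LTV 63.9% ≤ 100%; employment 29 ≥ 24 mo → does not qualify.

None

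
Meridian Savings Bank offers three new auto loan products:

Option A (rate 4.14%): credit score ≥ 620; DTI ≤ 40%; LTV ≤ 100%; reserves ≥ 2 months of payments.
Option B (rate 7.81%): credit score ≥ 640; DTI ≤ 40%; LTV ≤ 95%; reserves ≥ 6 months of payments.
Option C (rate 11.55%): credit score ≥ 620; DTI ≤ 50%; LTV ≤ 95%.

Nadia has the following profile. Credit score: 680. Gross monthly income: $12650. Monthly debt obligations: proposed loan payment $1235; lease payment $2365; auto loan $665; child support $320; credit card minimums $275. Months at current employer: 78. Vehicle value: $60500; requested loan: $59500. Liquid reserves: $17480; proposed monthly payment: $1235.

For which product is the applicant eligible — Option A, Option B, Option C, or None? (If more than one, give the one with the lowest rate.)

Total debts = (1,235 + 2,365 + 665 + 320 + 275) = 4,860; DTI = 4,860/12,650 = 38.4%.
LTV = 59,500/60,500 = 98.3%.
Reserves = 17,480/1,235 = 14.2 months.
Option A: score 680 ≥ 620; DTI 38.4% ≤ 40%; LTV 98.3% ≤ 100%; reserves 14.2 ≥ 2 mo → qualifies.
Option B: score 680 ≥ 640; DTI 38.4% ≤ 40%; LTV 98.3% > 95%; reserves 14.2 ≥ 6 mo → does not qualify.
Option C: score 680 ≥ 620; DTI 38.4% ≤ 50%; LTV 98.3% > 95% → does not qualify.

Option A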